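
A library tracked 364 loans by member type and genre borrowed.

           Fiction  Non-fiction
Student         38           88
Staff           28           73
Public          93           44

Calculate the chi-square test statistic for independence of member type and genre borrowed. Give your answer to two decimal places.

Row totals: 126, 101, 137. Column totals: 159, 205. Grand total N = 364.
Expected counts (row total × column total / N):
  Student, Fiction: 126×159/364 = 55.038
  Student, Non-fiction: 126×205/364 = 70.962
  Staff, Fiction: 101×159/364 = 44.118
  Staff, Non-fiction: 101×205/364 = 56.882
  Public, Fiction: 137×159/364 = 59.843
  Public, Non-fiction: 137×205/364 = 77.157
Contributions (O − E)²/E:
  (38 − 55.038)²/55.038 = 5.2744
  (88 − 70.962)²/70.962 = 4.0908
  (28 − 44.118)²/44.118 = 5.8885
  (73 − 56.882)²/56.882 = 4.5672
  (93 − 59.843)²/59.843 = 18.3712
  (44 − 77.157)²/77.157 = 14.2487
χ² = 5.2744 + 4.0908 + 5.8885 + 4.5672 + 18.3712 + 14.2487 = 52.44

52.44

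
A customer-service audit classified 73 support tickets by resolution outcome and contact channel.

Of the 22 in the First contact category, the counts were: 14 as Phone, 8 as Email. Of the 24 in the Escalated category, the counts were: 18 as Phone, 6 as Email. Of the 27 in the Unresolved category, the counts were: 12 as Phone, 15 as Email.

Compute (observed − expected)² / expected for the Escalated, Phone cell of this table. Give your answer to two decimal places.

0.86

Row total (Escalated) = 24; column total (Phone) = 44; N = 73.
Expected count E = 24 × 44 / 73 = 14.466.
Contribution = (O − E)²/E = (18 − 14.466)² / 14.466 = 0.86.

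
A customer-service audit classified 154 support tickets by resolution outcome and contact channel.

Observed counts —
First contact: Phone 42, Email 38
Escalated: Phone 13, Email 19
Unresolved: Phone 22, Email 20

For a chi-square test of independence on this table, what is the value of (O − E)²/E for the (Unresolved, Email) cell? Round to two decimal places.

0.05

Row total (Unresolved) = 42; column total (Email) = 77; N = 154.
Expected count E = 42 × 77 / 154 = 21.000.
Contribution = (O − E)²/E = (20 − 21.000)² / 21.000 = 0.05.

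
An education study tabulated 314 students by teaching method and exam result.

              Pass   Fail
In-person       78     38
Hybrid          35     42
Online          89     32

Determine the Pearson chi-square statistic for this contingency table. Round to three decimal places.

Row totals: 116, 77, 121. Column totals: 202, 112. Grand total N = 314.
Expected counts (row total × column total / N):
  In-person, Pass: 116×202/314 = 74.6242
  In-person, Fail: 116×112/314 = 41.3758
  Hybrid, Pass: 77×202/314 = 49.5350
  Hybrid, Fail: 77×112/314 = 27.4650
  Online, Pass: 121×202/314 = 77.8408
  Online, Fail: 121×112/314 = 43.1592
Contributions (O − E)²/E:
  (78 − 74.6242)²/74.6242 = 0.1527
  (38 − 41.3758)²/41.3758 = 0.2754
  (35 − 49.5350)²/49.5350 = 4.2650
  (42 − 27.4650)²/27.4650 = 7.6922
  (89 − 77.8408)²/77.8408 = 1.5998
  (32 − 43.1592)²/43.1592 = 2.8853
χ² = 0.1527 + 0.2754 + 4.2650 + 7.6922 + 1.5998 + 2.8853 = 16.870

16.870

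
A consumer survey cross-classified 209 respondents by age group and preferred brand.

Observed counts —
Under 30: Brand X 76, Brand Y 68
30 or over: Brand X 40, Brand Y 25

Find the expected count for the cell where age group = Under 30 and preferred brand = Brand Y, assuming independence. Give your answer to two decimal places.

64.08

Row total (Under 30) = 144; column total (Brand Y) = 93; grand total N = 209.
Expected count = (row total × column total) / N = 144 × 93 / 209 = 64.08.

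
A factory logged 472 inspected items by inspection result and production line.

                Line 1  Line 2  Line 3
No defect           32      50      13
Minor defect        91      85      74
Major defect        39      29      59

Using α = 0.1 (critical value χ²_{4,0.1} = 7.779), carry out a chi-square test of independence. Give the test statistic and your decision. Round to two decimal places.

33.96; reject H₀

Row totals: 95, 250, 127. Column totals: 162, 164, 146. Grand total N = 472.
Expected counts (row total × column total / N):
  No defect, Line 1: 95×162/472 = 32.606
  No defect, Line 2: 95×164/472 = 33.008
  No defect, Line 3: 95×146/472 = 29.386
  Minor defect, Line 1: 250×162/472 = 85.805
  Minor defect, Line 2: 250×164/472 = 86.864
  Minor defect, Line 3: 250×146/472 = 77.331
  Major defect, Line 1: 127×162/472 = 43.589
  Major defect, Line 2: 127×164/472 = 44.127
  Major defect, Line 3: 127×146/472 = 39.284
Contributions (O − E)²/E:
  (32 − 32.606)²/32.606 = 0.0113
  (50 − 33.008)²/33.008 = 8.7472
  (13 − 29.386)²/29.386 = 9.1370
  (91 − 85.805)²/85.805 = 0.3145
  (85 − 86.864)²/86.864 = 0.0400
  (74 − 77.331)²/77.331 = 0.1435
  (39 − 43.589)²/43.589 = 0.4831
  (29 − 44.127)²/44.127 = 5.1856
  (59 − 39.284)²/39.284 = 9.8951
χ² = 0.0113 + 8.7472 + 9.1370 + 0.3145 + 0.0400 + 0.1435 + 0.4831 + 5.1856 + 9.8951 = 33.96
df = (3−1)(3−1) = 4. Since 33.96 > 7.779, reject the null hypothesis of independence at α = 0.1.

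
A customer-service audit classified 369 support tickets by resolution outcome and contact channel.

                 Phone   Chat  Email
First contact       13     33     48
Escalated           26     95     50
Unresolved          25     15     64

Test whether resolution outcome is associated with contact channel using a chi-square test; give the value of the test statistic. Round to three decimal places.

Row totals: 94, 171, 104. Column totals: 64, 143, 162. Grand total N = 369.
Expected counts (row total × column total / N):
  First contact, Phone: 94×64/369 = 16.3035
  First contact, Chat: 94×143/369 = 36.4282
  First contact, Email: 94×162/369 = 41.2683
  Escalated, Phone: 171×64/369 = 29.6585
  Escalated, Chat: 171×143/369 = 66.2683
  Escalated, Email: 171×162/369 = 75.0732
  Unresolved, Phone: 104×64/369 = 18.0379
  Unresolved, Chat: 104×143/369 = 40.3035
  Unresolved, Email: 104×162/369 = 45.6585
Contributions (O − E)²/E:
  (13 − 16.3035)²/16.3035 = 0.6694
  (33 − 36.4282)²/36.4282 = 0.3226
  (48 − 41.2683)²/41.2683 = 1.0981
  (26 − 29.6585)²/29.6585 = 0.4513
  (95 − 66.2683)²/66.2683 = 12.4571
  (50 − 75.0732)²/75.0732 = 8.3740
  (25 − 18.0379)²/18.0379 = 2.6872
  (15 − 40.3035)²/40.3035 = 15.8861
  (64 − 45.6585)²/45.6585 = 7.3680
χ² = 0.6694 + 0.3226 + 1.0981 + 0.4513 + 12.4571 + 8.3740 + 2.6872 + 15.8861 + 7.3680 = 49.314

49.314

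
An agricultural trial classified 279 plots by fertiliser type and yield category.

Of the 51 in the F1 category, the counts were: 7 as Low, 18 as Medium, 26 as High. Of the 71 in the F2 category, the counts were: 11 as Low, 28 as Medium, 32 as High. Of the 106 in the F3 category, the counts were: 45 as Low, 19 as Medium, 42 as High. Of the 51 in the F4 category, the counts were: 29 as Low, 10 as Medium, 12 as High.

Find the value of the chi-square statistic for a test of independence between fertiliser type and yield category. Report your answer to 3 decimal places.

39.133

Row totals: 51, 71, 106, 51. Column totals: 92, 75, 112. Grand total N = 279.
Expected counts (row total × column total / N):
  F1, Low: 51×92/279 = 16.8172
  F1, Medium: 51×75/279 = 13.7097
  F1, High: 51×112/279 = 20.4731
  F2, Low: 71×92/279 = 23.4122
  F2, Medium: 71×75/279 = 19.0860
  F2, High: 71×112/279 = 28.5018
  F3, Low: 106×92/279 = 34.9534
  F3, Medium: 106×75/279 = 28.4946
  F3, High: 106×112/279 = 42.5520
  F4, Low: 51×92/279 = 16.8172
  F4, Medium: 51×75/279 = 13.7097
  F4, High: 51×112/279 = 20.4731
Contributions (O − E)²/E:
  (7 − 16.8172)²/16.8172 = 5.7309
  (18 − 13.7097)²/13.7097 = 1.3426
  (26 − 20.4731)²/20.4731 = 1.4920
  (11 − 23.4122)²/23.4122 = 6.5804
  (28 − 19.0860)²/19.0860 = 4.1632
  (32 − 28.5018)²/28.5018 = 0.4294
  (45 − 34.9534)²/34.9534 = 2.8877
  (19 − 28.4946)²/28.4946 = 3.1637
  (42 − 42.5520)²/42.5520 = 0.0072
  (29 − 16.8172)²/16.8172 = 8.8255
  (10 − 13.7097)²/13.7097 = 1.0038
  (12 − 20.4731)²/20.4731 = 3.5067
χ² = 5.7309 + 1.3426 + 1.4920 + 6.5804 + 4.1632 + 0.4294 + 2.8877 + 3.1637 + 0.0072 + 8.8255 + 1.0038 + 3.5067 = 39.133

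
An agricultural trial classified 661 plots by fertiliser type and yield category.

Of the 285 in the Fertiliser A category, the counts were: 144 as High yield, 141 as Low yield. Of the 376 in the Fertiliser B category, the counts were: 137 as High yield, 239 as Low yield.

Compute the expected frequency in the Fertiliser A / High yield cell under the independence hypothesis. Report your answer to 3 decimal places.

Row total (Fertiliser A) = 285; column total (High yield) = 281; grand total N = 661.
Expected count = (row total × column total) / N = 285 × 281 / 661 = 121.157.

121.157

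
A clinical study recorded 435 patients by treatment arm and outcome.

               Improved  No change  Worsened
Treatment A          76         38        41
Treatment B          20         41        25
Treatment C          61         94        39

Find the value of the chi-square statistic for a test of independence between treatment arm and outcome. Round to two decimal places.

Row totals: 155, 86, 194. Column totals: 157, 173, 105. Grand total N = 435.
Expected counts (row total × column total / N):
  Treatment A, Improved: 155×157/435 = 55.943
  Treatment A, No change: 155×173/435 = 61.644
  Treatment A, Worsened: 155×105/435 = 37.414
  Treatment B, Improved: 86×157/435 = 31.039
  Treatment B, No change: 86×173/435 = 34.202
  Treatment B, Worsened: 86×105/435 = 20.759
  Treatment C, Improved: 194×157/435 = 70.018
  Treatment C, No change: 194×173/435 = 77.154
  Treatment C, Worsened: 194×105/435 = 46.828
Contributions (O − E)²/E:
  (76 − 55.943)²/55.943 = 7.1909
  (38 − 61.644)²/61.644 = 9.0688
  (41 − 37.414)²/37.414 = 0.3437
  (20 − 31.039)²/31.039 = 3.9260
  (41 − 34.202)²/34.202 = 1.3512
  (25 − 20.759)²/20.759 = 0.8664
  (61 − 70.018)²/70.018 = 1.1615
  (94 − 77.154)²/77.154 = 3.6782
  (39 − 46.828)²/46.828 = 1.3086
χ² = 7.1909 + 9.0688 + 0.3437 + 3.9260 + 1.3512 + 0.8664 + 1.1615 + 3.6782 + 1.3086 = 28.90

28.90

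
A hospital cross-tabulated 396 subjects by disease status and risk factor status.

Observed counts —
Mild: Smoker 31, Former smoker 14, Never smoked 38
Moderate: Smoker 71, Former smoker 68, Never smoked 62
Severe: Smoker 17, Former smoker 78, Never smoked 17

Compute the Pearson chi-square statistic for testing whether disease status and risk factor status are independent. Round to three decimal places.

Row totals: 83, 201, 112. Column totals: 119, 160, 117. Grand total N = 396.
Expected counts (row total × column total / N):
  Mild, Smoker: 83×119/396 = 24.9419
  Mild, Former smoker: 83×160/396 = 33.5354
  Mild, Never smoked: 83×117/396 = 24.5227
  Moderate, Smoker: 201×119/396 = 60.4015
  Moderate, Former smoker: 201×160/396 = 81.2121
  Moderate, Never smoked: 201×117/396 = 59.3864
  Severe, Smoker: 112×119/396 = 33.6566
  Severe, Former smoker: 112×160/396 = 45.2525
  Severe, Never smoked: 112×117/396 = 33.0909
Contributions (O − E)²/E:
  (31 − 24.9419)²/24.9419 = 1.4714
  (14 − 33.5354)²/33.5354 = 11.3800
  (38 − 24.5227)²/24.5227 = 7.4069
  (71 − 60.4015)²/60.4015 = 1.8597
  (68 − 81.2121)²/81.2121 = 2.1494
  (62 − 59.3864)²/59.3864 = 0.1150
  (17 − 33.6566)²/33.6566 = 8.2433
  (78 − 45.2525)²/45.2525 = 23.6981
  (17 − 33.0909)²/33.0909 = 7.8244
χ² = 1.4714 + 11.3800 + 7.4069 + 1.8597 + 2.1494 + 0.1150 + 8.2433 + 23.6981 + 7.8244 = 64.148

64.148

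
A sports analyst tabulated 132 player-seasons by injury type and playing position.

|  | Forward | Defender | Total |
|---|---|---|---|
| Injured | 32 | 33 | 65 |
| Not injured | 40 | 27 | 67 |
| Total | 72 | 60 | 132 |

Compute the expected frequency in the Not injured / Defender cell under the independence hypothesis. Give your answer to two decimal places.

30.45

Row total (Not injured) = 67; column total (Defender) = 60; grand total N = 132.
Expected count = (row total × column total) / N = 67 × 60 / 132 = 30.45.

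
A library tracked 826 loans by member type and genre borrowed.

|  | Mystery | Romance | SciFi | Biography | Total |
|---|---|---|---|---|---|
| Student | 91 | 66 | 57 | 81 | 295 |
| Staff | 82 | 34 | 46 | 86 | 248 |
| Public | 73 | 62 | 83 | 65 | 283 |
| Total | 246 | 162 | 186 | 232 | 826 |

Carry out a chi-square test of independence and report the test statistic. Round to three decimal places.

Grand total N = 826.
Expected counts (row total × column total / N):
  Student, Mystery: 295×246/826 = 87.8571
  Student, Romance: 295×162/826 = 57.8571
  Student, SciFi: 295×186/826 = 66.4286
  Student, Biography: 295×232/826 = 82.8571
  Staff, Mystery: 248×246/826 = 73.8596
  Staff, Romance: 248×162/826 = 48.6392
  Staff, SciFi: 248×186/826 = 55.8450
  Staff, Biography: 248×232/826 = 69.6562
  Public, Mystery: 283×246/826 = 84.2833
  Public, Romance: 283×162/826 = 55.5036
  Public, SciFi: 283×186/826 = 63.7264
  Public, Biography: 283×232/826 = 79.4867
Contributions (O − E)²/E:
  (91 − 87.8571)²/87.8571 = 0.1124
  (66 − 57.8571)²/57.8571 = 1.1460
  (57 − 66.4286)²/66.4286 = 1.3383
  (81 − 82.8571)²/82.8571 = 0.0416
  (82 − 73.8596)²/73.8596 = 0.8972
  (34 − 48.6392)²/48.6392 = 4.4060
  (46 − 55.8450)²/55.8450 = 1.7356
  (86 − 69.6562)²/69.6562 = 3.8348
  (73 − 84.2833)²/84.2833 = 1.5105
  (62 − 55.5036)²/55.5036 = 0.7604
  (83 − 63.7264)²/63.7264 = 5.8292
  (65 − 79.4867)²/79.4867 = 2.6402
χ² = 0.1124 + 1.1460 + 1.3383 + 0.0416 + 0.8972 + 4.4060 + 1.7356 + 3.8348 + 1.5105 + 0.7604 + 5.8292 + 2.6402 = 24.252

24.252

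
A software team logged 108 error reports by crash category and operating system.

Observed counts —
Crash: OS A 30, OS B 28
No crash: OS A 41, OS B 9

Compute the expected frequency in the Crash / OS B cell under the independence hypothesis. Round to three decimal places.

19.870

Row total (Crash) = 58; column total (OS B) = 37; grand total N = 108.
Expected count = (row total × column total) / N = 58 × 37 / 108 = 19.870.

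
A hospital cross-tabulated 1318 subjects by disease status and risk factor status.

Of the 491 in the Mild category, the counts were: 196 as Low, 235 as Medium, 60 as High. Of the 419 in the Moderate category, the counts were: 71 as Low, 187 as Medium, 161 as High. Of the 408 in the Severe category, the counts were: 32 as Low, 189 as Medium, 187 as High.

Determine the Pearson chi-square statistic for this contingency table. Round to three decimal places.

Row totals: 491, 419, 408. Column totals: 299, 611, 408. Grand total N = 1318.
Expected counts (row total × column total / N):
  Mild, Low: 491×299/1318 = 111.3877
  Mild, Medium: 491×611/1318 = 227.6184
  Mild, High: 491×408/1318 = 151.9939
  Moderate, Low: 419×299/1318 = 95.0539
  Moderate, Medium: 419×611/1318 = 194.2405
  Moderate, High: 419×408/1318 = 129.7056
  Severe, Low: 408×299/1318 = 92.5584
  Severe, Medium: 408×611/1318 = 189.1411
  Severe, High: 408×408/1318 = 126.3005
Contributions (O − E)²/E:
  (196 − 111.3877)²/111.3877 = 64.2732
  (235 − 227.6184)²/227.6184 = 0.2394
  (60 − 151.9939)²/151.9939 = 55.6791
  (71 − 95.0539)²/95.0539 = 6.0870
  (187 − 194.2405)²/194.2405 = 0.2699
  (161 − 129.7056)²/129.7056 = 7.5505
  (32 − 92.5584)²/92.5584 = 39.6217
  (189 − 189.1411)²/189.1411 = 0.0001
  (187 − 126.3005)²/126.3005 = 29.1719
χ² = 64.2732 + 0.2394 + 55.6791 + 6.0870 + 0.2699 + 7.5505 + 39.6217 + 0.0001 + 29.1719 = 202.893

202.893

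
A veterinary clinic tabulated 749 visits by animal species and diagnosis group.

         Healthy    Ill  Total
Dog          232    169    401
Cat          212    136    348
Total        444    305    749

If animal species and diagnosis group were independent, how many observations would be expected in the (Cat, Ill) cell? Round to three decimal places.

Row total (Cat) = 348; column total (Ill) = 305; grand total N = 749.
Expected count = (row total × column total) / N = 348 × 305 / 749 = 141.709.

141.709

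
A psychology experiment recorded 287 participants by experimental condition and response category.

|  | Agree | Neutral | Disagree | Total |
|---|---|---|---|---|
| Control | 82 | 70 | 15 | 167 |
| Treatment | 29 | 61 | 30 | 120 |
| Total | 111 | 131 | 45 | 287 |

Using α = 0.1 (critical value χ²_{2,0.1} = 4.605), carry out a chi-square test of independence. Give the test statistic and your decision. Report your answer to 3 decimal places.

Grand total N = 287.
Expected counts (row total × column total / N):
  Control, Agree: 167×111/287 = 64.58885
  Control, Neutral: 167×131/287 = 76.22648
  Control, Disagree: 167×45/287 = 26.18467
  Treatment, Agree: 120×111/287 = 46.41115
  Treatment, Neutral: 120×131/287 = 54.77352
  Treatment, Disagree: 120×45/287 = 18.81533
Contributions (O − E)²/E:
  (82 − 64.58885)²/64.58885 = 4.6935
  (70 − 76.22648)²/76.22648 = 0.5086
  (15 − 26.18467)²/26.18467 = 4.7775
  (29 − 46.41115)²/46.41115 = 6.5318
  (61 − 54.77352)²/54.77352 = 0.7078
  (30 − 18.81533)²/18.81533 = 6.6487
χ² = 4.6935 + 0.5086 + 4.7775 + 6.5318 + 0.7078 + 6.6487 = 23.868
df = (2−1)(3−1) = 2. Since 23.868 > 4.605, reject the null hypothesis of independence at α = 0.1.

23.868; reject H₀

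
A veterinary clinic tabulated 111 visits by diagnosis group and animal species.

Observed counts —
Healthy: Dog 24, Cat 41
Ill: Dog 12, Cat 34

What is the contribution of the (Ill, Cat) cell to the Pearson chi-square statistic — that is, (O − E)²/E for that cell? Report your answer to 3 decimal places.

0.274

Row total (Ill) = 46; column total (Cat) = 75; N = 111.
Expected count E = 46 × 75 / 111 = 31.0811.
Contribution = (O − E)²/E = (34 − 31.0811)² / 31.0811 = 0.274.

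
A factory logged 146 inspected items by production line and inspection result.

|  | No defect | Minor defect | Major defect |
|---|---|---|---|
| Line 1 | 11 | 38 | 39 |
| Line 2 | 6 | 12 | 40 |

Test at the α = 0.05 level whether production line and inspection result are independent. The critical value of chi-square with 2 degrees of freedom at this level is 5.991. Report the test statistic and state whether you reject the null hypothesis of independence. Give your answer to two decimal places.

Row totals: 88, 58. Column totals: 17, 50, 79. Grand total N = 146.
Expected counts (row total × column total / N):
  Line 1, No defect: 88×17/146 = 10.247
  Line 1, Minor defect: 88×50/146 = 30.137
  Line 1, Major defect: 88×79/146 = 47.616
  Line 2, No defect: 58×17/146 = 6.753
  Line 2, Minor defect: 58×50/146 = 19.863
  Line 2, Major defect: 58×79/146 = 31.384
Contributions (O − E)²/E:
  (11 − 10.247)²/10.247 = 0.0553
  (38 − 30.137)²/30.137 = 2.0515
  (39 − 47.616)²/47.616 = 1.5590
  (6 − 6.753)²/6.753 = 0.0840
  (12 − 19.863)²/19.863 = 3.1127
  (40 − 31.384)²/31.384 = 2.3654
χ² = 0.0553 + 2.0515 + 1.5590 + 0.0840 + 3.1127 + 2.3654 = 9.23
df = (2−1)(3−1) = 2. Since 9.23 > 5.991, reject the null hypothesis of independence at α = 0.05.

9.23; reject H₀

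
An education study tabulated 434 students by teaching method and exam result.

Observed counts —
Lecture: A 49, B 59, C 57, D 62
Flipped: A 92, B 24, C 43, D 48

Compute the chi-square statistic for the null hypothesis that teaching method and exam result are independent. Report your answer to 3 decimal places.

Row totals: 227, 207. Column totals: 141, 83, 100, 110. Grand total N = 434.
Expected counts (row total × column total / N):
  Lecture, A: 227×141/434 = 73.7488
  Lecture, B: 227×83/434 = 43.4124
  Lecture, C: 227×100/434 = 52.3041
  Lecture, D: 227×110/434 = 57.5346
  Flipped, A: 207×141/434 = 67.2512
  Flipped, B: 207×83/434 = 39.5876
  Flipped, C: 207×100/434 = 47.6959
  Flipped, D: 207×110/434 = 52.4654
Contributions (O − E)²/E:
  (49 − 73.7488)²/73.7488 = 8.3053
  (59 − 43.4124)²/43.4124 = 5.5969
  (57 − 52.3041)²/52.3041 = 0.4216
  (62 − 57.5346)²/57.5346 = 0.3466
  (92 − 67.2512)²/67.2512 = 9.1077
  (24 − 39.5876)²/39.5876 = 6.1376
  (43 − 47.6959)²/47.6959 = 0.4623
  (48 − 52.4654)²/52.4654 = 0.3801
χ² = 8.3053 + 5.5969 + 0.4216 + 0.3466 + 9.1077 + 6.1376 + 0.4623 + 0.3801 = 30.758

30.758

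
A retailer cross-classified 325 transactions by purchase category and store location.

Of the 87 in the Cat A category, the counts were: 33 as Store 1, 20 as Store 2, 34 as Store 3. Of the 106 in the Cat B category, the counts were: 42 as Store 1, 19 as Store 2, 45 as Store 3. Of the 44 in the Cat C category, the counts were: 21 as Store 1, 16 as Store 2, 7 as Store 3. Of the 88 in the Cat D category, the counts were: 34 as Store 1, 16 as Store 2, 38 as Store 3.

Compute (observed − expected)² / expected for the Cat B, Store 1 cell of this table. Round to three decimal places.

0.004

Row total (Cat B) = 106; column total (Store 1) = 130; N = 325.
Expected count E = 106 × 130 / 325 = 42.40000.
Contribution = (O − E)²/E = (42 − 42.40000)² / 42.40000 = 0.004.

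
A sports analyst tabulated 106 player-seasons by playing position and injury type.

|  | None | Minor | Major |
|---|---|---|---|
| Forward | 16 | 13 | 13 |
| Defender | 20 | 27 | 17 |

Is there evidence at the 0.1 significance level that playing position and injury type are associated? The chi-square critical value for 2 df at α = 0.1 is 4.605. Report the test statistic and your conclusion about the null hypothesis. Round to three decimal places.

Row totals: 42, 64. Column totals: 36, 40, 30. Grand total N = 106.
Expected counts (row total × column total / N):
  Forward, None: 42×36/106 = 14.2642
  Forward, Minor: 42×40/106 = 15.8491
  Forward, Major: 42×30/106 = 11.8868
  Defender, None: 64×36/106 = 21.7358
  Defender, Minor: 64×40/106 = 24.1509
  Defender, Major: 64×30/106 = 18.1132
Contributions (O − E)²/E:
  (16 − 14.2642)²/14.2642 = 0.2112
  (13 − 15.8491)²/15.8491 = 0.5122
  (13 − 11.8868)²/11.8868 = 0.1043
  (20 − 21.7358)²/21.7358 = 0.1386
  (27 − 24.1509)²/24.1509 = 0.3361
  (17 − 18.1132)²/18.1132 = 0.0684
χ² = 0.2112 + 0.5122 + 0.1043 + 0.1386 + 0.3361 + 0.0684 = 1.371
df = (2−1)(3−1) = 2. Since 1.371 < 4.605, fail to reject the null hypothesis of independence at α = 0.1.

1.371; fail to reject H₀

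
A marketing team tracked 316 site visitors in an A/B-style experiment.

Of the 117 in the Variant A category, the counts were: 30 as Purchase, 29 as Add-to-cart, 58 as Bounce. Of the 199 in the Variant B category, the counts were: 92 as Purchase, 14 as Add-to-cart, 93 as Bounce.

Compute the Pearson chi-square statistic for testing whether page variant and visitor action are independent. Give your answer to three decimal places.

Row totals: 117, 199. Column totals: 122, 43, 151. Grand total N = 316.
Expected counts (row total × column total / N):
  Variant A, Purchase: 117×122/316 = 45.1709
  Variant A, Add-to-cart: 117×43/316 = 15.9209
  Variant A, Bounce: 117×151/316 = 55.9082
  Variant B, Purchase: 199×122/316 = 76.8291
  Variant B, Add-to-cart: 199×43/316 = 27.0791
  Variant B, Bounce: 199×151/316 = 95.0918
Contributions (O − E)²/E:
  (30 − 45.1709)²/45.1709 = 5.0952
  (29 − 15.9209)²/15.9209 = 10.7445
  (58 − 55.9082)²/55.9082 = 0.0783
  (92 − 76.8291)²/76.8291 = 2.9957
  (14 − 27.0791)²/27.0791 = 6.3172
  (93 − 95.0918)²/95.0918 = 0.0460
χ² = 5.0952 + 10.7445 + 0.0783 + 2.9957 + 6.3172 + 0.0460 = 25.277

25.277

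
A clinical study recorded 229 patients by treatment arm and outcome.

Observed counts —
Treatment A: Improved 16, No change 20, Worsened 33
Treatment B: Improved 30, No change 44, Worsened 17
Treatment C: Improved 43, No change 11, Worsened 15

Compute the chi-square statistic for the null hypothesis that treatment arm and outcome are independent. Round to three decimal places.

41.238

Row totals: 69, 91, 69. Column totals: 89, 75, 65. Grand total N = 229.
Expected counts (row total × column total / N):
  Treatment A, Improved: 69×89/229 = 26.8166
  Treatment A, No change: 69×75/229 = 22.5983
  Treatment A, Worsened: 69×65/229 = 19.5852
  Treatment B, Improved: 91×89/229 = 35.3668
  Treatment B, No change: 91×75/229 = 29.8035
  Treatment B, Worsened: 91×65/229 = 25.8297
  Treatment C, Improved: 69×89/229 = 26.8166
  Treatment C, No change: 69×75/229 = 22.5983
  Treatment C, Worsened: 69×65/229 = 19.5852
Contributions (O − E)²/E:
  (16 − 26.8166)²/26.8166 = 4.3629
  (20 − 22.5983)²/22.5983 = 0.2987
  (33 − 19.5852)²/19.5852 = 9.1884
  (30 − 35.3668)²/35.3668 = 0.8144
  (44 − 29.8035)²/29.8035 = 6.7623
  (17 − 25.8297)²/25.8297 = 3.0184
  (43 − 26.8166)²/26.8166 = 9.7664
  (11 − 22.5983)²/22.5983 = 5.9527
  (15 − 19.5852)²/19.5852 = 1.0735
χ² = 4.3629 + 0.2987 + 9.1884 + 0.8144 + 6.7623 + 3.0184 + 9.7664 + 5.9527 + 1.0735 = 41.238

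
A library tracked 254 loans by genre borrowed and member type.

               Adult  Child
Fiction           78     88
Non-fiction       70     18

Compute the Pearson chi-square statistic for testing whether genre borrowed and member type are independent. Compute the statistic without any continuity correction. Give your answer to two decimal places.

25.07

Row totals: 166, 88. Column totals: 148, 106. Grand total N = 254.
Expected counts (row total × column total / N):
  Fiction, Adult: 166×148/254 = 96.724
  Fiction, Child: 166×106/254 = 69.276
  Non-fiction, Adult: 88×148/254 = 51.276
  Non-fiction, Child: 88×106/254 = 36.724
Contributions (O − E)²/E:
  (78 − 96.724)²/96.724 = 3.6246
  (88 − 69.276)²/69.276 = 5.0607
  (70 − 51.276)²/51.276 = 6.8373
  (18 − 36.724)²/36.724 = 9.5466
χ² = 3.6246 + 5.0607 + 6.8373 + 9.5466 = 25.07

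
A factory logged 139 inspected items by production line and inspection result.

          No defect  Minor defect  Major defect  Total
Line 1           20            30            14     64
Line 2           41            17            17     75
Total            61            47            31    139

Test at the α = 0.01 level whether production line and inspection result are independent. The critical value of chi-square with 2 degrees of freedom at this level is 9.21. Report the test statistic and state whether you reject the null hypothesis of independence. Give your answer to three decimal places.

10.310; reject H₀

Grand total N = 139.
Expected counts (row total × column total / N):
  Line 1, No defect: 64×61/139 = 28.0863
  Line 1, Minor defect: 64×47/139 = 21.6403
  Line 1, Major defect: 64×31/139 = 14.2734
  Line 2, No defect: 75×61/139 = 32.9137
  Line 2, Minor defect: 75×47/139 = 25.3597
  Line 2, Major defect: 75×31/139 = 16.7266
Contributions (O − E)²/E:
  (20 − 28.0863)²/28.0863 = 2.3281
  (30 − 21.6403)²/21.6403 = 3.2294
  (14 − 14.2734)²/14.2734 = 0.0052
  (41 − 32.9137)²/32.9137 = 1.9867
  (17 − 25.3597)²/25.3597 = 2.7557
  (17 − 16.7266)²/16.7266 = 0.0045
χ² = 2.3281 + 3.2294 + 0.0052 + 1.9867 + 2.7557 + 0.0045 = 10.310
df = (2−1)(3−1) = 2. Since 10.310 > 9.21, reject the null hypothesis of independence at α = 0.01.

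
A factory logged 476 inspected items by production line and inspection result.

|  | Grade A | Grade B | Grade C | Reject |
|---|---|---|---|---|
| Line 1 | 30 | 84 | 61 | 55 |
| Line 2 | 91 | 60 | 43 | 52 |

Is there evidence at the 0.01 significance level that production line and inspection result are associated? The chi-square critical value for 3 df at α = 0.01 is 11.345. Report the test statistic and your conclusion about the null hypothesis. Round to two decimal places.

37.46; reject H₀

Row totals: 230, 246. Column totals: 121, 144, 104, 107. Grand total N = 476.
Expected counts (row total × column total / N):
  Line 1, Grade A: 230×121/476 = 58.466
  Line 1, Grade B: 230×144/476 = 69.580
  Line 1, Grade C: 230×104/476 = 50.252
  Line 1, Reject: 230×107/476 = 51.702
  Line 2, Grade A: 246×121/476 = 62.534
  Line 2, Grade B: 246×144/476 = 74.420
  Line 2, Grade C: 246×104/476 = 53.748
  Line 2, Reject: 246×107/476 = 55.298
Contributions (O − E)²/E:
  (30 − 58.466)²/58.466 = 13.8596
  (84 − 69.580)²/69.580 = 2.9885
  (61 − 50.252)²/50.252 = 2.2988
  (55 − 51.702)²/51.702 = 0.2104
  (91 − 62.534)²/62.534 = 12.9580
  (60 − 74.420)²/74.420 = 2.7941
  (43 − 53.748)²/53.748 = 2.1493
  (52 − 55.298)²/55.298 = 0.1967
χ² = 13.8596 + 2.9885 + 2.2988 + 0.2104 + 12.9580 + 2.7941 + 2.1493 + 0.1967 = 37.46
df = (2−1)(4−1) = 3. Since 37.46 > 11.345, reject the null hypothesis of independence at α = 0.01.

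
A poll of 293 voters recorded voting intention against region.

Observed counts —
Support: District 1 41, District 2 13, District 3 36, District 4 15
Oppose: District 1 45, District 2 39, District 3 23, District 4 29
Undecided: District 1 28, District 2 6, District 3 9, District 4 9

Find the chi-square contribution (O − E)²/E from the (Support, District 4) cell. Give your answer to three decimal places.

Row total (Support) = 105; column total (District 4) = 53; N = 293.
Expected count E = 105 × 53 / 293 = 18.9932.
Contribution = (O − E)²/E = (15 − 18.9932)² / 18.9932 = 0.840.

0.840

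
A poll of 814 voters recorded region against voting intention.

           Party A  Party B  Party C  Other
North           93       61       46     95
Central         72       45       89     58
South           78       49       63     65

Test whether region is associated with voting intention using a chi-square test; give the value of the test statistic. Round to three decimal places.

Row totals: 295, 264, 255. Column totals: 243, 155, 198, 218. Grand total N = 814.
Expected counts (row total × column total / N):
  North, Party A: 295×243/814 = 88.0651
  North, Party B: 295×155/814 = 56.1732
  North, Party C: 295×198/814 = 71.7568
  North, Other: 295×218/814 = 79.0049
  Central, Party A: 264×243/814 = 78.8108
  Central, Party B: 264×155/814 = 50.2703
  Central, Party C: 264×198/814 = 64.2162
  Central, Other: 264×218/814 = 70.7027
  South, Party A: 255×243/814 = 76.1241
  South, Party B: 255×155/814 = 48.5565
  South, Party C: 255×198/814 = 62.0270
  South, Other: 255×218/814 = 68.2924
Contributions (O − E)²/E:
  (93 − 88.0651)²/88.0651 = 0.2765
  (61 − 56.1732)²/56.1732 = 0.4148
  (46 − 71.7568)²/71.7568 = 9.2453
  (95 − 79.0049)²/79.0049 = 3.2383
  (72 − 78.8108)²/78.8108 = 0.5886
  (45 − 50.2703)²/50.2703 = 0.5525
  (89 − 64.2162)²/64.2162 = 9.5651
  (58 − 70.7027)²/70.7027 = 2.2822
  (78 − 76.1241)²/76.1241 = 0.0462
  (49 − 48.5565)²/48.5565 = 0.0041
  (63 − 62.0270)²/62.0270 = 0.0153
  (65 − 68.2924)²/68.2924 = 0.1587
χ² = 0.2765 + 0.4148 + 9.2453 + 3.2383 + 0.5886 + 0.5525 + 9.5651 + 2.2822 + 0.0462 + 0.0041 + 0.0153 + 0.1587 = 26.388

26.388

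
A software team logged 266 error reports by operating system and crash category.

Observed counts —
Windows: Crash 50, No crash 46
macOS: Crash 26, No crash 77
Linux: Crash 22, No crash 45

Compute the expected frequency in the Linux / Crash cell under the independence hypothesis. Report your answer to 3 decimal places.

Row total (Linux) = 67; column total (Crash) = 98; grand total N = 266.
Expected count = (row total × column total) / N = 67 × 98 / 266 = 24.684.

24.684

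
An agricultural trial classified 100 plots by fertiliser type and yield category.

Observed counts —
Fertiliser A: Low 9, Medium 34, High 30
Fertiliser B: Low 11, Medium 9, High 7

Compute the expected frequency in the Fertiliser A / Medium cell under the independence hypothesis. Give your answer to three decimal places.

Row total (Fertiliser A) = 73; column total (Medium) = 43; grand total N = 100.
Expected count = (row total × column total) / N = 73 × 43 / 100 = 31.390.

31.390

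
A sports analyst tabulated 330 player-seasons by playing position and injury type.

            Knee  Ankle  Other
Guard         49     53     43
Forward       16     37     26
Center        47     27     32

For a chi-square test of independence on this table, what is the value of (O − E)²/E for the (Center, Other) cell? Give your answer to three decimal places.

Row total (Center) = 106; column total (Other) = 101; N = 330.
Expected count E = 106 × 101 / 330 = 32.4424.
Contribution = (O − E)²/E = (32 − 32.4424)² / 32.4424 = 0.006.

0.006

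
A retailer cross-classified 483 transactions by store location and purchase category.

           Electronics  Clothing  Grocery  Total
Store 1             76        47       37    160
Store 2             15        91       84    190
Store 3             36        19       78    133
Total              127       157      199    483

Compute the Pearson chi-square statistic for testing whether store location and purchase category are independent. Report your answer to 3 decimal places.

Grand total N = 483.
Expected counts (row total × column total / N):
  Store 1, Electronics: 160×127/483 = 42.07039
  Store 1, Clothing: 160×157/483 = 52.00828
  Store 1, Grocery: 160×199/483 = 65.92133
  Store 2, Electronics: 190×127/483 = 49.95859
  Store 2, Clothing: 190×157/483 = 61.75983
  Store 2, Grocery: 190×199/483 = 78.28157
  Store 3, Electronics: 133×127/483 = 34.97101
  Store 3, Clothing: 133×157/483 = 43.23188
  Store 3, Grocery: 133×199/483 = 54.79710
Contributions (O − E)²/E:
  (76 − 42.07039)²/42.07039 = 27.3641
  (47 − 52.00828)²/52.00828 = 0.4823
  (37 − 65.92133)²/65.92133 = 12.6885
  (15 − 49.95859)²/49.95859 = 24.4623
  (91 − 61.75983)²/61.75983 = 13.8437
  (84 − 78.28157)²/78.28157 = 0.4177
  (36 − 34.97101)²/34.97101 = 0.0303
  (19 − 43.23188)²/43.23188 = 13.5822
  (78 − 54.79710)²/54.79710 = 9.8249
χ² = 27.3641 + 0.4823 + 12.6885 + 24.4623 + 13.8437 + 0.4177 + 0.0303 + 13.5822 + 9.8249 = 102.696

102.696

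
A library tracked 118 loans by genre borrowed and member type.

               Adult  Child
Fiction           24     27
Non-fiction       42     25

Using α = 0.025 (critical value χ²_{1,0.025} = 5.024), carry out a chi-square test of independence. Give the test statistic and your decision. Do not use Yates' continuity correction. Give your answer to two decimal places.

Row totals: 51, 67. Column totals: 66, 52. Grand total N = 118.
Expected counts (row total × column total / N):
  Fiction, Adult: 51×66/118 = 28.525
  Fiction, Child: 51×52/118 = 22.475
  Non-fiction, Adult: 67×66/118 = 37.475
  Non-fiction, Child: 67×52/118 = 29.525
Contributions (O − E)²/E:
  (24 − 28.525)²/28.525 = 0.7178
  (27 − 22.475)²/22.475 = 0.9110
  (42 − 37.475)²/37.475 = 0.5464
  (25 − 29.525)²/29.525 = 0.6935
χ² = 0.7178 + 0.9110 + 0.5464 + 0.6935 = 2.87
df = (2−1)(2−1) = 1. Since 2.87 < 5.024, fail to reject the null hypothesis of independence at α = 0.025.

2.87; fail to reject H₀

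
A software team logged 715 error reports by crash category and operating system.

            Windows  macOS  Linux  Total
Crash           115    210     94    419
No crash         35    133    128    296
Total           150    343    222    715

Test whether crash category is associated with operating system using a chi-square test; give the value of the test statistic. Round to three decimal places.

45.342

Grand total N = 715.
Expected counts (row total × column total / N):
  Crash, Windows: 419×150/715 = 87.9021
  Crash, macOS: 419×343/715 = 201.0028
  Crash, Linux: 419×222/715 = 130.0951
  No crash, Windows: 296×150/715 = 62.0979
  No crash, macOS: 296×343/715 = 141.9972
  No crash, Linux: 296×222/715 = 91.9049
Contributions (O − E)²/E:
  (115 − 87.9021)²/87.9021 = 8.3536
  (210 − 201.0028)²/201.0028 = 0.4027
  (94 − 130.0951)²/130.0951 = 10.0146
  (35 − 62.0979)²/62.0979 = 11.8248
  (133 − 141.9972)²/141.9972 = 0.5701
  (128 − 91.9049)²/91.9049 = 14.1761
χ² = 8.3536 + 0.4027 + 10.0146 + 11.8248 + 0.5701 + 14.1761 = 45.342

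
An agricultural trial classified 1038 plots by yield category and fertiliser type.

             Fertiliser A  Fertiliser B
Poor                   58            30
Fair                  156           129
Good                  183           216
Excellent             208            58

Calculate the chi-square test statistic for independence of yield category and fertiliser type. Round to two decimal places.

Row totals: 88, 285, 399, 266. Column totals: 605, 433. Grand total N = 1038.
Expected counts (row total × column total / N):
  Poor, Fertiliser A: 88×605/1038 = 51.291
  Poor, Fertiliser B: 88×433/1038 = 36.709
  Fair, Fertiliser A: 285×605/1038 = 166.113
  Fair, Fertiliser B: 285×433/1038 = 118.887
  Good, Fertiliser A: 399×605/1038 = 232.558
  Good, Fertiliser B: 399×433/1038 = 166.442
  Excellent, Fertiliser A: 266×605/1038 = 155.039
  Excellent, Fertiliser B: 266×433/1038 = 110.961
Contributions (O − E)²/E:
  (58 − 51.291)²/51.291 = 0.8776
  (30 − 36.709)²/36.709 = 1.2261
  (156 − 166.113)²/166.113 = 0.6157
  (129 − 118.887)²/118.887 = 0.8603
  (183 − 232.558)²/232.558 = 10.5608
  (216 − 166.442)²/166.442 = 14.7559
  (208 − 155.039)²/155.039 = 18.0914
  (58 − 110.961)²/110.961 = 25.2780
χ² = 0.8776 + 1.2261 + 0.6157 + 0.8603 + 10.5608 + 14.7559 + 18.0914 + 25.2780 = 72.27

72.27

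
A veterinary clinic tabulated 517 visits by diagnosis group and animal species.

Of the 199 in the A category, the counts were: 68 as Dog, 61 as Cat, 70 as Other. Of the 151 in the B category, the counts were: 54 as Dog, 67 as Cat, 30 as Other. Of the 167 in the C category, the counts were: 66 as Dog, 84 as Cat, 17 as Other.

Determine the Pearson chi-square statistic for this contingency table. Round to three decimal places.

35.661

Row totals: 199, 151, 167. Column totals: 188, 212, 117. Grand total N = 517.
Expected counts (row total × column total / N):
  A, Dog: 199×188/517 = 72.3636
  A, Cat: 199×212/517 = 81.6015
  A, Other: 199×117/517 = 45.0348
  B, Dog: 151×188/517 = 54.9091
  B, Cat: 151×212/517 = 61.9188
  B, Other: 151×117/517 = 34.1721
  C, Dog: 167×188/517 = 60.7273
  C, Cat: 167×212/517 = 68.4797
  C, Other: 167×117/517 = 37.7930
Contributions (O − E)²/E:
  (68 − 72.3636)²/72.3636 = 0.2631
  (61 − 81.6015)²/81.6015 = 5.2012
  (70 − 45.0348)²/45.0348 = 13.8395
  (54 − 54.9091)²/54.9091 = 0.0151
  (67 − 61.9188)²/61.9188 = 0.4170
  (30 − 34.1721)²/34.1721 = 0.5094
  (66 − 60.7273)²/60.7273 = 0.4578
  (84 − 68.4797)²/68.4797 = 3.5175
  (17 − 37.7930)²/37.7930 = 11.4399
χ² = 0.2631 + 5.2012 + 13.8395 + 0.0151 + 0.4170 + 0.5094 + 0.4578 + 3.5175 + 11.4399 = 35.661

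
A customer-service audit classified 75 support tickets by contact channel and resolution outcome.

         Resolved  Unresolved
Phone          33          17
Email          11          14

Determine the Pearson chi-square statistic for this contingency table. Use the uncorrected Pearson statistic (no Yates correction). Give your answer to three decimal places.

Row totals: 50, 25. Column totals: 44, 31. Grand total N = 75.
Expected counts (row total × column total / N):
  Phone, Resolved: 50×44/75 = 29.3333
  Phone, Unresolved: 50×31/75 = 20.6667
  Email, Resolved: 25×44/75 = 14.6667
  Email, Unresolved: 25×31/75 = 10.3333
Contributions (O − E)²/E:
  (33 − 29.3333)²/29.3333 = 0.4583
  (17 − 20.6667)²/20.6667 = 0.6505
  (11 − 14.6667)²/14.6667 = 0.9167
  (14 − 10.3333)²/10.3333 = 1.3011
χ² = 0.4583 + 0.6505 + 0.9167 + 1.3011 = 3.327

3.327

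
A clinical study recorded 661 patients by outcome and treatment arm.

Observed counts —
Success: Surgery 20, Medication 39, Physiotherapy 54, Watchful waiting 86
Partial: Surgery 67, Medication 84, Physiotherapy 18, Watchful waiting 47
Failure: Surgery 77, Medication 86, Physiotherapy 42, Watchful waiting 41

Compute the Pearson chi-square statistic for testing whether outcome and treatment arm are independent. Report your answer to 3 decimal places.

91.814

Row totals: 199, 216, 246. Column totals: 164, 209, 114, 174. Grand total N = 661.
Expected counts (row total × column total / N):
  Success, Surgery: 199×164/661 = 49.3737
  Success, Medication: 199×209/661 = 62.9213
  Success, Physiotherapy: 199×114/661 = 34.3207
  Success, Watchful waiting: 199×174/661 = 52.3843
  Partial, Surgery: 216×164/661 = 53.5915
  Partial, Medication: 216×209/661 = 68.2965
  Partial, Physiotherapy: 216×114/661 = 37.2526
  Partial, Watchful waiting: 216×174/661 = 56.8593
  Failure, Surgery: 246×164/661 = 61.0348
  Failure, Medication: 246×209/661 = 77.7821
  Failure, Physiotherapy: 246×114/661 = 42.4266
  Failure, Watchful waiting: 246×174/661 = 64.7564
Contributions (O − E)²/E:
  (20 − 49.3737)²/49.3737 = 17.4752
  (39 − 62.9213)²/62.9213 = 9.0944
  (54 − 34.3207)²/34.3207 = 11.2840
  (86 − 52.3843)²/52.3843 = 21.5716
  (67 − 53.5915)²/53.5915 = 3.3548
  (84 − 68.2965)²/68.2965 = 3.6107
  (18 − 37.2526)²/37.2526 = 9.9500
  (47 − 56.8593)²/56.8593 = 1.7096
  (77 − 61.0348)²/61.0348 = 4.1761
  (86 − 77.7821)²/77.7821 = 0.8682
  (42 − 42.4266)²/42.4266 = 0.0043
  (41 − 64.7564)²/64.7564 = 8.7152
χ² = 17.4752 + 9.0944 + 11.2840 + 21.5716 + 3.3548 + 3.6107 + 9.9500 + 1.7096 + 4.1761 + 0.8682 + 0.0043 + 8.7152 = 91.814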